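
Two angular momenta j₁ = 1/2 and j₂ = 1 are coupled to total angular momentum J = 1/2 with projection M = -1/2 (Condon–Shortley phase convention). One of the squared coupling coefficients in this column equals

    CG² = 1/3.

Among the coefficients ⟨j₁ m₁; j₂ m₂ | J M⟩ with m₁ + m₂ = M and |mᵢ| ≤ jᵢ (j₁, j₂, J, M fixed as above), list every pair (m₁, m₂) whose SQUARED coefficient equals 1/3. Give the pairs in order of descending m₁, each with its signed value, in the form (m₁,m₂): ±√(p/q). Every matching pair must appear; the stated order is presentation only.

(-1/2,0): −√(1/3)

Admissible pairs with m₁+m₂ = M = -1/2: (-1/2,0), (1/2,-1)
  (m₁,m₂)=(1/2,-1): CG² = 2/3, CG = +√(2/3)
  (m₁,m₂)=(-1/2,0): CG² = 1/3, CG = −√(1/3)   ← matches the target
Pairs with CG² = 1/3: (-1/2,0): −√(1/3)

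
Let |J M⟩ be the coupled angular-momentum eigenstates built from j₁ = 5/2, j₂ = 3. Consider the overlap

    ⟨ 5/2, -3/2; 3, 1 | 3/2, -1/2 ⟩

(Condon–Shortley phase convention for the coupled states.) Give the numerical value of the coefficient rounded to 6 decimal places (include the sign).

j₁+j₂−J=4  J+j₁−j₂=1  J−j₁+j₂=2  j₁+j₂+J+1=8
(j₁±m₁, j₂±m₂, J±M) = (1,4,4,2,1,2)
P² = 384/35
sum k=3..4:
  [3] −1/6 = -1/6
  [4] +1/48 = 1/48
S = -7/48
C² = P²·S² = 7/30 ; C = -0.483046

-0.483046  (= −√(7/30))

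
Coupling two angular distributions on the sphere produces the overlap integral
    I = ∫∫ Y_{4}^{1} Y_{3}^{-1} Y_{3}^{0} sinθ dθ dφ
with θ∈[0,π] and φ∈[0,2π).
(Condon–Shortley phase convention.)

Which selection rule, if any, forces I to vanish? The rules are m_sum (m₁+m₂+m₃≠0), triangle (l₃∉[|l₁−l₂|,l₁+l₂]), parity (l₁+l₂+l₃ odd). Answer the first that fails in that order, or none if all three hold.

m₁+m₂+m₃ = 1 − 1 + 0 = 0  ✓
triangle: |4−3|=1 ≤ l₃=3 ≤ 4+3=7  ✓
parity: l₁+l₂+l₃ = 10 is even  ✓

none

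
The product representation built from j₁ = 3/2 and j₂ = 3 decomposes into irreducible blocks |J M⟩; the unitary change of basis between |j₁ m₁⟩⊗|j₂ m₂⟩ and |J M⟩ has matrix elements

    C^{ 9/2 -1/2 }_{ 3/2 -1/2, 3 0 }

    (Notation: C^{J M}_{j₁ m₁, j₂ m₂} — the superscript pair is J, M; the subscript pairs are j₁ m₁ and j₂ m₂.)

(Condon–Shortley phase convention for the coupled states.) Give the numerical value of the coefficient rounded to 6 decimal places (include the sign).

√[10·0!3!6!/10! · 1!2!3!3!4!5!] = √(17280/7)
  +(−1)^0/∏(0,0,2,3,1,3)! = 1/72  (running 1/72)
⟨..|..⟩ = √(17280/7)·(1/72) = +0.690066

+√(10/21) = +0.690066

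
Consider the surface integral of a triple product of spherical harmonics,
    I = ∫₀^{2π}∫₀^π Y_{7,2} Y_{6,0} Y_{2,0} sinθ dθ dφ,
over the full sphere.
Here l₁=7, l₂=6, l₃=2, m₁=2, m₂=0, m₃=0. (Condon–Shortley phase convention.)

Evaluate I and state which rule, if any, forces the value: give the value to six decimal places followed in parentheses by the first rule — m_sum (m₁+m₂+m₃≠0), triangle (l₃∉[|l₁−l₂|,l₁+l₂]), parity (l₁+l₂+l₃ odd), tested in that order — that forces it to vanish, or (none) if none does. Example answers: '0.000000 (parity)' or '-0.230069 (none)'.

0.000000 (m_sum)

2 + 0 + 0 = 2 ≠ 0: azimuthal integral kills it; I = 0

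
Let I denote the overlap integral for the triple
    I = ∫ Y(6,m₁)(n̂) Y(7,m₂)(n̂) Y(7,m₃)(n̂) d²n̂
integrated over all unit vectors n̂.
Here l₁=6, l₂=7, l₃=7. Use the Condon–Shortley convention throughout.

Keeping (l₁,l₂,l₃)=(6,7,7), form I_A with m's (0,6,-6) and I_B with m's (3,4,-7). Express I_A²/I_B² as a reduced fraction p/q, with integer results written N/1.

13/15

l's match ⇒ only the (l;m) 3-j factors differ between A and B.
A: triangle coeff Δ(6,7,7) = 1/2444321880; Σ_t [5,6]: t=5:−1/580608000 t=6:+1/2612736000 = -1/746496000; (3j)²=143/9690 [(6 7 7; 0 6 -6)], sign=+1
B: triangle coeff Δ(6,7,7) = 1/2444321880; Σ_t [3,3]: t=3:−1/1045094400 = -1/1045094400; (3j)²=11/646 [(6 7 7; 3 4 -7)], sign=-1
I_A²/I_B² = (143/9690)/(11/646) = 13/15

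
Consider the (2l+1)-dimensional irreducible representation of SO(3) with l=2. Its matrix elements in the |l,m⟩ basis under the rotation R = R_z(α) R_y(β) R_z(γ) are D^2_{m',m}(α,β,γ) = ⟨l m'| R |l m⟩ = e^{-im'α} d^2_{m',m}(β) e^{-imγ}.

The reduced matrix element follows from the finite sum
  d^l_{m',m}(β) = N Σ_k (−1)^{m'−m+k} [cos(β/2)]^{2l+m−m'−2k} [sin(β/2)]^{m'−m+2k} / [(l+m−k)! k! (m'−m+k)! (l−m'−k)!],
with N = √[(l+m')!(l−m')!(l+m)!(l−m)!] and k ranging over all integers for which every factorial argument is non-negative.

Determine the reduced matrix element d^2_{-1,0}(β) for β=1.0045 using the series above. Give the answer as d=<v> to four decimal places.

d^2_{-1,0}(β=1.0045) via the finite sum:
Half-angle: c=0.876502, s=0.481399. N=√(1·6·2·2)=4.898979
k∈{1,2} keeps every argument non-negative
  k=1: (−1)^0·4.8990/(2)·0.8765^3·0.4814^1 = +0.794034
  k=2: (−1)^1·4.8990/(2)·0.8765^1·0.4814^3 = -0.239521
d^2_{-1,0}(1.0045) = +0.794034 -0.239521 = +0.554513

d=0.5545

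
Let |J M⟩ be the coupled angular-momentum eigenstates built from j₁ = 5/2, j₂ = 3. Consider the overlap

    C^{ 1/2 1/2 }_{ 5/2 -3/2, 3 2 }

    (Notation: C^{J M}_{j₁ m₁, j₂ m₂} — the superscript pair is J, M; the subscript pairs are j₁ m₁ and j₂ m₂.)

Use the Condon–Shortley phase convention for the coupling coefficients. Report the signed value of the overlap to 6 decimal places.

+0.487950

j₁+j₂−J=5  J+j₁−j₂=0  J−j₁+j₂=1  j₁+j₂+J+1=7
(j₁±m₁, j₂±m₂, J±M) = (1,4,5,1,1,0)
P² = 960/7
sum k=4..4:
  [4] +1/24 = 1/24
S = 1/24
C² = P²·S² = 5/21 ; C = +0.487950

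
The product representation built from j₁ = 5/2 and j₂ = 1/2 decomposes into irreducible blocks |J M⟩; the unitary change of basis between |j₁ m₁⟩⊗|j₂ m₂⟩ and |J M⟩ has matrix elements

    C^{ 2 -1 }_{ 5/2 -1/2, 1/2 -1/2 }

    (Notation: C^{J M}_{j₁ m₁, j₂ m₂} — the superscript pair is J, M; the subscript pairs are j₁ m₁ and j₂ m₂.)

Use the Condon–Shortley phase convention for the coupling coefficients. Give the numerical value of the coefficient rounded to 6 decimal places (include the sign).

+√(1/3) = +0.577350

triangle: 1!×4!×0!/6! = 24/720
(j±m)!: 2!×3!×0!×1!×1!×3! = 72
prefactor² = (2J+1)×Δ×N² = 12
  k=0: +1/(0!×1!×3!×0!×1!×0!) = 1/6
Σ = 1/6  ⇒  CG² = 12×(1/6)² = 1/3
CG = +√(1/3) = +0.577350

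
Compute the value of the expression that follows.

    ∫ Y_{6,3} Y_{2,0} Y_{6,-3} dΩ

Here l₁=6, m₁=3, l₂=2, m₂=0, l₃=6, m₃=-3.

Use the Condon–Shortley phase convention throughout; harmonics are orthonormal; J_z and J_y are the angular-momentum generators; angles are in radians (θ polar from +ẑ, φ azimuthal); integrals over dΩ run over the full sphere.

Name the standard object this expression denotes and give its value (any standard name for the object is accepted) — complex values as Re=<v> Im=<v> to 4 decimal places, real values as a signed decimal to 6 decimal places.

This is a Gaunt coefficient — the integral of a triple product of spherical harmonics over the sphere.
Rules hold: Σm=0, L=14 even, 4≤6≤8.
N = 13·5·13 = 845
Δ = 2!·10!·2!/15! = 1/90090
Racah Σ t=0..2: t=0:+1/69120 t=1:−1/14400 t=2:+1/69120 = -7/172800
⇒ 3j(6 2 6; 0 0 0)² = 14/715, sgn -1
Racah Σ t=0..2: t=0:+1/120960 t=1:−1/80640 t=2:+1/1451520 = -1/290304
⇒ 3j(6 2 6; 3 0 -3)² = 5/2002, sgn +1
4πI² = N·(3j₀)²·(3jₘ)² = 5/121
I = -1·√(0.0413223/4π) = -0.05734392

Gaunt coefficient, -0.057344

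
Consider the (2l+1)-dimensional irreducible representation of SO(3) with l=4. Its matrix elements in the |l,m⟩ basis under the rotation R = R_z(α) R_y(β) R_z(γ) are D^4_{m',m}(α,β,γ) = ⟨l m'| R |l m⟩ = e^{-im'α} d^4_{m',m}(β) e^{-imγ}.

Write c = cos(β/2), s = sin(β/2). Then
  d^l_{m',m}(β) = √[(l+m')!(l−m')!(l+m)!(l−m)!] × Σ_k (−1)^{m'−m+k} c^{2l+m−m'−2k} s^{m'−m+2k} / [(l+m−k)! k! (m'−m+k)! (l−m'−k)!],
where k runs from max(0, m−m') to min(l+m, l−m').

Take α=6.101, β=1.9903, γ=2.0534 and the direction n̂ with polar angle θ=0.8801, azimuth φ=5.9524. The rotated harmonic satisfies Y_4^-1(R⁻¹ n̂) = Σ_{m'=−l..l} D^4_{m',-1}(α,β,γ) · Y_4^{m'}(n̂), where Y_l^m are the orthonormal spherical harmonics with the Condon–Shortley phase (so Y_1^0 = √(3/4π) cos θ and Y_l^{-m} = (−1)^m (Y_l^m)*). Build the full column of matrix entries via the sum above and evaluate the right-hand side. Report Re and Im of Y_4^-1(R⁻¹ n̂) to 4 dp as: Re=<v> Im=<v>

Need the full column D^4_{m',-1} for m'=−4..4 at α=6.1010, β=1.9903, γ=2.0534.
cos(β/2)=0.544377, sin(β/2)=0.838841
d^4_{-4,-1}: single k=3 term ⇒ +0.211170;  D = +0.051454+0.204805i
d^4_{-3,-1}: k∈[2..3] ⇒ +0.145354 -0.575223 = -0.429868;  D = -0.027472-0.428990i
d^4_{-2,-1}: k∈[1..3] ⇒ +0.050421 -0.598610 +0.947571 = +0.399383;  D = -0.047110+0.396594i
d^4_{-1,-1}: k∈[0..3] ⇒ +0.007713 -0.274694 +1.304483 -1.032468 = +0.005034;  D = -0.001490+0.004808i
d^4_{0,-1}: k∈[0..3] ⇒ -0.053149 +0.757188 -1.797890 +0.711494 = -0.382357;  D = +0.177447-0.338688i
d^4_{1,-1}: k∈[0..3] ⇒ +0.183129 -1.304483 +1.548701 -0.245152 = +0.182196;  D = -0.112395+0.143396i
d^4_{2,-1}: k∈[0..2] ⇒ -0.399073 +1.421357 -0.674982 = +0.347301;  D = -0.260226+0.230001i
d^4_{3,-1}: k∈[0..1] ⇒ +0.575223 -0.819496 = -0.244273;  D = +0.209309-0.125932i
d^4_{4,-1}: single k=0 term ⇒ -0.501407;  D = +0.469362-0.176375i
Y_4^{m'}(θ=0.8801,φ=5.9524) and Σ D·Y over m':
  (+0.0515+0.2048i)·(+0.0383+0.1514i)  (-0.0275-0.4290i)·(+0.1997+0.3058i)  (-0.0471+0.3966i)·(+0.2887+0.2248i)  (-0.0015+0.0048i)·(-0.0349-0.0120i)  (+0.1774-0.3387i)·(-0.3608+0.0000i)  (-0.1124+0.1434i)·(+0.0349-0.0120i)  (-0.2602+0.2300i)·(+0.2887-0.2248i)  (+0.2093-0.1259i)·(-0.1997+0.3058i)  (+0.4694-0.1764i)·(+0.0383-0.1514i)
Y_4^-1(R⁻¹ n̂) = -0.107678+0.290108i

Re=-0.1077 Im=0.2901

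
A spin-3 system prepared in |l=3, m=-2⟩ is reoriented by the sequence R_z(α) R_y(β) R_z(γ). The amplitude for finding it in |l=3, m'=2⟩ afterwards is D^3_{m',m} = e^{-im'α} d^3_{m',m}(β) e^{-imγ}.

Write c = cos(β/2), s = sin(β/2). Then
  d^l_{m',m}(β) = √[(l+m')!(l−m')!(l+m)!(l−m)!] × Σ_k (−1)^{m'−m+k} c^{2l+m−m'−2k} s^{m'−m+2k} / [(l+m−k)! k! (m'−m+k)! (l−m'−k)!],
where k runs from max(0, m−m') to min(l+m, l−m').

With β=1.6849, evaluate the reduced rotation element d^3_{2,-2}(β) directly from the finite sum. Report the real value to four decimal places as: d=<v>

d^3_{2,-2}(β=1.6849) via the finite sum:
Half-angle: c=0.665636, s=0.746276. N=√(120·1·1·120)=120.000000
k: max(0,(-2)−(2))=0 … min(3+(-2),3−(2))=1
  k=0: (−1)^4·120.0000/(24)·0.6656^2·0.7463^4 = +0.687136
  k=1: (−1)^5·120.0000/(120)·0.6656^0·0.7463^6 = -0.172742
d^3_{2,-2}(1.6849) = +0.687136 -0.172742 = +0.514394

d=0.5144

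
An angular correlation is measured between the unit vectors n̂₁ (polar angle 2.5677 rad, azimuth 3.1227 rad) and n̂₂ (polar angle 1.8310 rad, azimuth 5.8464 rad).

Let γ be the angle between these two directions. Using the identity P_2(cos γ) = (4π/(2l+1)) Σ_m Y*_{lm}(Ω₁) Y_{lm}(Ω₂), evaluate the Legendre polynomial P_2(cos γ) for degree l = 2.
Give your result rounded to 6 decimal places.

-0.395912

Addition theorem: P_2(cos γ) = (4π/5) Σ_m Y*_{lm}(Ω₁) Y_{lm}(Ω₂), m = −2…2:
  [-2]  conj(Y_{2,-2})(Ω₁) = 0.11377 - 0.00430j ; Y_{2,-2}(Ω₂) = 0.23161 + 0.27653j ; Δ = 0.02754 + 0.03046j
  [-1]  conj(Y_{2,-1})(Ω₁) = 0.35216 - 0.00665j ; Y_{2,-1}(Ω₂) = -0.17404 - 0.08125j ; Δ = -0.06183 - 0.02746j
  [+0]  conj(Y_{2,0})(Ω₁) = 0.35190 + 0.00000j ; Y_{2,0}(Ω₂) = -0.25276 + 0.00000j ; Δ = -0.08895 + 0.00000j
  [+1]  conj(Y_{2,1})(Ω₁) = -0.35216 - 0.00665j ; Y_{2,1}(Ω₂) = 0.17404 - 0.08125j ; Δ = -0.06183 + 0.02746j
  [+2]  conj(Y_{2,2})(Ω₁) = 0.11377 + 0.00430j ; Y_{2,2}(Ω₂) = 0.23161 - 0.27653j ; Δ = 0.02754 - 0.03046j
Total Σ_m = -0.15753 + 0.00000j. Multiply by 2.513274: -0.39591 + 0.00000j. P_2(cos γ) = -0.395912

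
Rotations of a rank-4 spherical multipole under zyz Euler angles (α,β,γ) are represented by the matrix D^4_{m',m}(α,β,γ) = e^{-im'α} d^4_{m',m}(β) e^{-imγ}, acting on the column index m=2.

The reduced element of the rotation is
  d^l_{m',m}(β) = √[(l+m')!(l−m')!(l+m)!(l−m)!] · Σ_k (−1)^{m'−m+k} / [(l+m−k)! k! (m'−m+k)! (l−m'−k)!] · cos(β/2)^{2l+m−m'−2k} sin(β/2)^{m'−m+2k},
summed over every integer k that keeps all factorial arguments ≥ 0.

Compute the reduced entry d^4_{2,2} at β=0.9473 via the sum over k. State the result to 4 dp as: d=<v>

d=-0.4395

d^4_{2,2}(β=0.9473) via the finite sum:
Half-angle: c=0.889909, s=0.456137. N=√(720·2·720·2)=1440.000000
k∈{0,1,2} keeps every argument non-negative
  k=0: (−1)^0·1440.0000/(1440)·0.8899^8·0.4561^0 = +0.393338
  k=1: (−1)^1·1440.0000/(120)·0.8899^6·0.4561^2 = -1.240073
  k=2: (−1)^2·1440.0000/(96)·0.8899^4·0.4561^4 = +0.407246
d^4_{2,2}(0.9473) = +0.393338 -1.240073 +0.407246 = -0.439489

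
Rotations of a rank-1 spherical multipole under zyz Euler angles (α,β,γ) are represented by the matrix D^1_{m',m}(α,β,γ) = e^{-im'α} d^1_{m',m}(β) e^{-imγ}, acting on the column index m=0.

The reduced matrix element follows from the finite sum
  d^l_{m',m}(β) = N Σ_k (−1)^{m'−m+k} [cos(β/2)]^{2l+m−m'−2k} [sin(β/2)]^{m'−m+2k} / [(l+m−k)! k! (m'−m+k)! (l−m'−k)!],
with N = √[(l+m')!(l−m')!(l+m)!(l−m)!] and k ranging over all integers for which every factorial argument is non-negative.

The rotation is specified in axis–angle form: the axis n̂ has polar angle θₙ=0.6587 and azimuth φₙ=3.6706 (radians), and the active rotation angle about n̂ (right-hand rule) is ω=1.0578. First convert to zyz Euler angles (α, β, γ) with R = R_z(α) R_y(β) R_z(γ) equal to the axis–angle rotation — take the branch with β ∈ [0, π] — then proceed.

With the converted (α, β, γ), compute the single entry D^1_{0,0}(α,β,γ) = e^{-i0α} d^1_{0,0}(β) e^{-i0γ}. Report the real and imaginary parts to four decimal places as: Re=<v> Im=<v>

Re=0.8092 Im=0.0000

Axis–angle → zyz. n̂ = (sinθₙcosφₙ, sinθₙsinφₙ, cosθₙ) = (-0.528422, -0.308907, +0.790789), ω = 1.0578.
R = I cosω + sinω [n̂]ₓ + (1−cosω) n̂n̂ᵀ gives
  R = [+0.632977, -0.605877, -0.481928; +0.772117, +0.539381, +0.336012; +0.056360, -0.584792, +0.809223]
β = atan2(√(R₁₃²+R₂₃²), R₃₃) = 0.627968; α = atan2(R₂₃, R₁₃) mod 2π = 2.532731; γ = atan2(R₃₂, −R₃₁) mod 2π = 4.616309
Split into d^1_{0,0}(β=0.6280) × two z-phases.
Half-angle: c=0.951111, s=0.308850. N=√(1·1·1·1)=1.000000
The bounds max(0,m−m')=0 and min(l+m,l−m')=1 give 2 terms
  k=0: (−1)^0·1.0000/(1)·0.9511^2·0.3089^0 = +0.904611
  k=1: (−1)^1·1.0000/(1)·0.9511^0·0.3089^2 = -0.095389
d^1_{0,0}(0.6280) = +0.904611 -0.095389 = +0.809223
Phases: e^{-i·(0)·2.5327}=+1.000000+0.000000i, e^{-i·(0)·4.6163}=+1.000000+0.000000i ⇒ D=+0.809223+0.000000i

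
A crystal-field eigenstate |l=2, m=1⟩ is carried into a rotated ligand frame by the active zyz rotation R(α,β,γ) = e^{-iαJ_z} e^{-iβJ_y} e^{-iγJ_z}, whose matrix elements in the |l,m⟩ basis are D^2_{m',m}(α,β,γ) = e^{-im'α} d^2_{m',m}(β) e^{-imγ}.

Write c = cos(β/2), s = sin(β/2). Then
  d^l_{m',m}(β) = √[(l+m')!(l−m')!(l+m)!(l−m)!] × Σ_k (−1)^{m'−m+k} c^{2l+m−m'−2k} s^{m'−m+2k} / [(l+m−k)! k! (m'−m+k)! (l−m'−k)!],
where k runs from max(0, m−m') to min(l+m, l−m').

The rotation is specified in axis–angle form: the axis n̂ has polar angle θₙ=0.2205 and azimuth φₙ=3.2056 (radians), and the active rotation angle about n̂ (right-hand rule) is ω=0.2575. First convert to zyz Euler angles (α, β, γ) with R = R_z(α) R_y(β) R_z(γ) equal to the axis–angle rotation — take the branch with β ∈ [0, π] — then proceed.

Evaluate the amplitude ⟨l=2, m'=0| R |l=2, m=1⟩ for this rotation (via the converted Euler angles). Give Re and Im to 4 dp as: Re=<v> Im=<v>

Axis–angle → zyz. n̂ = (sinθₙcosφₙ, sinθₙsinφₙ, cosθₙ) = (-0.218270, -0.013990, +0.975788), ω = 0.2575.
R = I cosω + sinω [n̂]ₓ + (1−cosω) n̂n̂ᵀ gives
  R = [+0.968600, -0.248397, -0.010585; +0.248599, +0.967036, +0.055135; -0.003459, -0.056035, +0.998423]
β = atan2(√(R₁₃²+R₂₃²), R₃₃) = 0.056172; α = atan2(R₂₃, R₁₃) mod 2π = 1.760470; γ = atan2(R₃₂, −R₃₁) mod 2π = 4.774047
D^2_{0,1}(1.7605,0.0562,4.7740) = e^{-i·0·1.7605}·d^2_{0,1}(0.0562)·e^{-i·1·4.7740}. Compute d first:
Half-angle: c=0.999606, s=0.028082. N=√(2·2·6·1)=4.898979
Admissible k: 1..2 (factorial args all ≥0)
  k=1: (−1)^0·4.8990/(2)·0.9996^3·0.0281^1 = +0.068706
  k=2: (−1)^1·4.8990/(2)·0.9996^1·0.0281^3 = -0.000054
d^2_{0,1}(0.0562) = +0.068706 -0.000054 = +0.068651
Phases: e^{-i·(0)·1.7605}=+1.000000+0.000000i, e^{-i·(1)·4.7740}=+0.061619+0.998100i ⇒ D=+0.004230+0.068521i

Re=0.0042 Im=0.0685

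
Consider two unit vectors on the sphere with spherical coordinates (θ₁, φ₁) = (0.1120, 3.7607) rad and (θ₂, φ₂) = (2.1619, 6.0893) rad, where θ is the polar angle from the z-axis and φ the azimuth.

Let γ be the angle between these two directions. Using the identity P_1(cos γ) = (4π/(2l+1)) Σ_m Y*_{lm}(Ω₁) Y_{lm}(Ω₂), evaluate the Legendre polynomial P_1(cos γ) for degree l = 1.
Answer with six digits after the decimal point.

-0.617572

Addition theorem: P_1(cos γ) = (4π/3) Σ_m Y*_{lm}(Ω₁) Y_{lm}(Ω₂), m = −1…1:
  [-1]  conj(Y_{1,-1})(Ω₁) = (-0.031448, -0.022408) ; Y_{1,-1}(Ω₂) = (0.281498, 0.055273) ; Δ = (-0.007614, -0.008046)
  [+0]  conj(Y_{1,0})(Ω₁) = (0.485541, -0.000000) ; Y_{1,0}(Ω₂) = (-0.272287, 0.000000) ; Δ = (-0.132207, 0.000000)
  [+1]  conj(Y_{1,1})(Ω₁) = (0.031448, -0.022408) ; Y_{1,1}(Ω₂) = (-0.281498, 0.055273) ; Δ = (-0.007614, 0.008046)
Σ over m = (-0.147434, 0.000000); ×(4π/3) → (-0.617572, 0.000000). Real part: -0.617572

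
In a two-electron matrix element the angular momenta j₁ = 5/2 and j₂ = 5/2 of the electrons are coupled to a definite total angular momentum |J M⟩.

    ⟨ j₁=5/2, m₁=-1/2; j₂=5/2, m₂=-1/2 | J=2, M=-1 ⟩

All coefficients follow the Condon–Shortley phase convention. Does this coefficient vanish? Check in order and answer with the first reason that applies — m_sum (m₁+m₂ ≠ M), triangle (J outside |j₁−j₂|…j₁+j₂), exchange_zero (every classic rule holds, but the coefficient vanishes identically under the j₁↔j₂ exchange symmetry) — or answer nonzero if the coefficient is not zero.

exchange_zero

m-sum: m₁+m₂ = -1/2+(-1/2) = -1, M = -1  ✓
triangle: |j₁−j₂| = 0 ≤ J = 2 ≤ j₁+j₂ = 5  ✓
exchange: j₁=j₂ and m₁=m₂, and (−1)^(j₁+j₂−J) = (−1)^3 = −1 forces ⟨j₁m₁;j₂m₂|JM⟩ = −⟨j₂m₂;j₁m₁|JM⟩ = −⟨j₁m₁;j₂m₂|JM⟩ ⇒ the coefficient vanishes identically
Racah sum check: Σ_k collapses to 0 ⇒ CG = 0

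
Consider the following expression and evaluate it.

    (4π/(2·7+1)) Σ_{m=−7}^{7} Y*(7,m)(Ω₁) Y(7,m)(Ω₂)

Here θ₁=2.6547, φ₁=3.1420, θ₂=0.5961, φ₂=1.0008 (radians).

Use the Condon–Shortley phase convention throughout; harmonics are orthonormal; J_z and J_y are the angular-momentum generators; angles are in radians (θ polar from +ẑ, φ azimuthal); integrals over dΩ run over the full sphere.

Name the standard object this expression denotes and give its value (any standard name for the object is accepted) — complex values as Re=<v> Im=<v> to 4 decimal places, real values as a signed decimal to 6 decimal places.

This sum is the spherical-harmonic addition theorem: it equals the Legendre polynomial P_l(cos γ) of the angle γ between the two directions.
Summing Y*_{l m}(θ₁,φ₁)·Y_{l m}(θ₂,φ₂) over m ∈ [−7, 7]; prefactor 4π/(2·7+1) = 0.837758:
  m=-7: (-0.002454, -0.000007) × (0.006595, -0.005812) = (-0.000016, 0.000014)  (running Σ = (-0.000016, 0.000014))
  m=-6: (-0.017347, -0.000042) × (0.046615, 0.013323) = (-0.000808, -0.000233)  (running Σ = (-0.000824, -0.000219))
  m=-5: (-0.075315, -0.000153) × (0.046496, 0.154900) = (-0.003478, -0.011673)  (running Σ = (-0.004302, -0.011892))
  m=-4: (-0.222363, -0.000362) × (-0.231904, 0.270247) = (0.051665, -0.060009)  (running Σ = (0.047362, -0.071901))
  m=-3: (-0.438445, -0.000536) × (-0.482062, -0.067536) = (0.211321, 0.029869)  (running Σ = (0.258684, -0.042032))
  m=-2: (-0.494146, -0.000403) × (-0.114739, -0.249653) = (0.056597, 0.123411)  (running Σ = (0.315281, 0.081379))
  m=-1: (-0.086185, -0.000035) × (-0.133798, 0.208745) = (0.011539, -0.017986)  (running Σ = (0.326820, 0.063393))
  m=0: (0.441732, -0.000000) × (-0.367482, 0.000000) = (-0.162329, 0.000000)  (running Σ = (0.164491, 0.063393))
  m=1: (0.086185, -0.000035) × (0.133798, 0.208745) = (0.011539, 0.017986)  (running Σ = (0.176030, 0.081379))
  m=2: (-0.494146, 0.000403) × (-0.114739, 0.249653) = (0.056597, -0.123411)  (running Σ = (0.232627, -0.042032))
  m=3: (0.438445, -0.000536) × (0.482062, -0.067536) = (0.211321, -0.029869)  (running Σ = (0.443949, -0.071901))
  m=4: (-0.222363, 0.000362) × (-0.231904, -0.270247) = (0.051665, 0.060009)  (running Σ = (0.495613, -0.011892))
  m=5: (0.075315, -0.000153) × (-0.046496, 0.154900) = (-0.003478, 0.011673)  (running Σ = (0.492135, -0.000219))
  m=6: (-0.017347, 0.000042) × (0.046615, -0.013323) = (-0.000808, 0.000233)  (running Σ = (0.491327, 0.000014))
  m=7: (0.002454, -0.000007) × (-0.006595, -0.005812) = (-0.000016, -0.000014)  (running Σ = (0.491311, 0.000000))
Total Σ_m = (0.491311, 0.000000). Multiply by 0.837758: (0.411600, 0.000000). P_7(cos γ) = 0.411600

Legendre polynomial (addition theorem), +0.411600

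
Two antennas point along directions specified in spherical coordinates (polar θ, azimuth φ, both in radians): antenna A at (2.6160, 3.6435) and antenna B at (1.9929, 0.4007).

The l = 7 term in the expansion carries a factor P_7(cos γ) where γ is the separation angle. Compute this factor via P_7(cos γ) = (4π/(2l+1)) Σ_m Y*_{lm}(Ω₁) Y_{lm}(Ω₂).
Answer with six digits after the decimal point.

Expand P_7 via completeness: Σ_{m} conj(Y_{7,m}) at Ω₁ times Y_{7,m} at Ω₂ —
  [-7]  conj(Y_{7,-7})(Ω₁) = 0.00373 + 0.00145j ; Y_{7,-7}(Ω₂) = -0.24811 - 0.08684j ; Δ = -0.00080 - 0.00068j
  [-6]  conj(Y_{7,-6})(Ω₁) = 0.02560 - 0.00335j ; Y_{7,-6}(Ω₂) = 0.32696 + 0.29699j ; Δ = 0.00936 + 0.00651j
  [-5]  conj(Y_{7,-5})(Ω₁) = 0.08214 - 0.06015j ; Y_{7,-5}(Ω₂) = -0.11488 - 0.24871j ; Δ = -0.02440 - 0.01352j
  [-4]  conj(Y_{7,-4})(Ω₁) = 0.11449 - 0.24521j ; Y_{7,-4}(Ω₂) = -0.00545 - 0.17024j ; Δ = -0.04237 - 0.01815j
  [-3]  conj(Y_{7,-3})(Ω₁) = -0.03060 - 0.46963j ; Y_{7,-3}(Ω₂) = -0.12256 + 0.31720j ; Δ = 0.15272 + 0.04785j
  [-2]  conj(Y_{7,-2})(Ω₁) = -0.23344 - 0.36662j ; Y_{7,-2}(Ω₂) = -0.02101 + 0.02169j ; Δ = 0.01286 + 0.00264j
  [-1]  conj(Y_{7,-1})(Ω₁) = 0.03942 + 0.02163j ; Y_{7,-1}(Ω₂) = 0.30810 - 0.13052j ; Δ = 0.01497 + 0.00152j
  [+0]  conj(Y_{7,0})(Ω₁) = 0.44752 + 0.00000j ; Y_{7,0}(Ω₂) = -0.01051 + 0.00000j ; Δ = -0.00470 + 0.00000j
  [+1]  conj(Y_{7,1})(Ω₁) = -0.03942 + 0.02163j ; Y_{7,1}(Ω₂) = -0.30810 - 0.13052j ; Δ = 0.01497 - 0.00152j
  [+2]  conj(Y_{7,2})(Ω₁) = -0.23344 + 0.36662j ; Y_{7,2}(Ω₂) = -0.02101 - 0.02169j ; Δ = 0.01286 - 0.00264j
  [+3]  conj(Y_{7,3})(Ω₁) = 0.03060 - 0.46963j ; Y_{7,3}(Ω₂) = 0.12256 + 0.31720j ; Δ = 0.15272 - 0.04785j
  [+4]  conj(Y_{7,4})(Ω₁) = 0.11449 + 0.24521j ; Y_{7,4}(Ω₂) = -0.00545 + 0.17024j ; Δ = -0.04237 + 0.01815j
  [+5]  conj(Y_{7,5})(Ω₁) = -0.08214 - 0.06015j ; Y_{7,5}(Ω₂) = 0.11488 - 0.24871j ; Δ = -0.02440 + 0.01352j
  [+6]  conj(Y_{7,6})(Ω₁) = 0.02560 + 0.00335j ; Y_{7,6}(Ω₂) = 0.32696 - 0.29699j ; Δ = 0.00936 - 0.00651j
  [+7]  conj(Y_{7,7})(Ω₁) = -0.00373 + 0.00145j ; Y_{7,7}(Ω₂) = 0.24811 - 0.08684j ; Δ = -0.00080 + 0.00068j
Σ over m = 0.23998 + 0.00000j; ×(4π/15) → 0.20105 + 0.00000j. Real part: 0.201045

0.201045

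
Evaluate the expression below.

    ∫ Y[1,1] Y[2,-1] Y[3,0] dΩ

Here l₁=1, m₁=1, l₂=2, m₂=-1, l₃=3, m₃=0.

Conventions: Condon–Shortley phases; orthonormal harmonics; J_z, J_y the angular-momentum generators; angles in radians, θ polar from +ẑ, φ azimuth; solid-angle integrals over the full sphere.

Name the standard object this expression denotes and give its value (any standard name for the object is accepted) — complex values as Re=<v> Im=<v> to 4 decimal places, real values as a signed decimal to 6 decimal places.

Gaunt coefficient, +0.143048

This is a Gaunt coefficient — the integral of a triple product of spherical harmonics over the sphere.
Rules hold: Σm=0, L=6 even, 1≤3≤3.
N = 3·5·7 = 105
Δ = 0!·2!·4!/7! = 1/105
Racah Σ t=0..0: t=0:+1/4 = 1/4
⇒ 3j(1 2 3; 0 0 0)² = 3/35, sgn -1
Racah Σ t=0..0: t=0:+1/12 = 1/12
⇒ 3j(1 2 3; 1 -1 0)² = 1/35, sgn -1
4πI² = N·(3j₀)²·(3jₘ)² = 9/35
I = +1·√(0.257143/4π) = 0.14304817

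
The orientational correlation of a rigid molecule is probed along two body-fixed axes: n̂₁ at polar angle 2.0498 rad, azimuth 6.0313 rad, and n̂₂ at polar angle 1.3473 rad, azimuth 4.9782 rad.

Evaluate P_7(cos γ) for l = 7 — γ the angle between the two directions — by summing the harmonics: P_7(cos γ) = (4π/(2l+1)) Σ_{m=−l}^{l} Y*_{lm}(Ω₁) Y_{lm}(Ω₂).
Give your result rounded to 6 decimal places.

-0.179818

Addition theorem: P_7(cos γ) = (4π/15) Σ_m Y*_{lm}(Ω₁) Y_{lm}(Ω₂), m = −7…7:
  [-7]  conj(Y_{7,-7})(Ω₁) = -0.041453-0.212784i ; Y_{7,-7}(Ω₂) = -0.401725+0.119828i ; Δ = +0.042150+0.080513i
  [-6]  conj(Y_{7,-6})(Ω₁) = -0.025043+0.420512i ; Y_{7,-6}(Ω₂) = +0.008581+0.356420i ; Δ = -0.150094-0.005318i
  [-5]  conj(Y_{7,-5})(Ω₁) = +0.109002-0.338686i ; Y_{7,-5}(Ω₂) = -0.113512-0.027988i ; Δ = -0.021852+0.035394i
  [-4]  conj(Y_{7,-4})(Ω₁) = +0.026715-0.042304i ; Y_{7,-4}(Ω₂) = -0.168790+0.303497i ; Δ = +0.008330+0.015248i
  [-3]  conj(Y_{7,-3})(Ω₁) = -0.257042+0.242190i ; Y_{7,-3}(Ω₂) = -0.007552-0.007372i ; Δ = +0.003726+0.000066i
  [-2]  conj(Y_{7,-2})(Ω₁) = +0.095194-0.052472i ; Y_{7,-2}(Ω₂) = -0.282566+0.166177i ; Δ = -0.018179+0.030646i
  [-1]  conj(Y_{7,-1})(Ω₁) = +0.299352-0.077039i ; Y_{7,-1}(Ω₂) = +0.007987+0.029335i ; Δ = +0.004651+0.008166i
  [+0]  conj(Y_{7,0})(Ω₁) = -0.149644-0.000000i ; Y_{7,0}(Ω₂) = -0.320055+0.000000i ; Δ = +0.047894+0.000000i
  [+1]  conj(Y_{7,1})(Ω₁) = -0.299352-0.077039i ; Y_{7,1}(Ω₂) = -0.007987+0.029335i ; Δ = +0.004651-0.008166i
  [+2]  conj(Y_{7,2})(Ω₁) = +0.095194+0.052472i ; Y_{7,2}(Ω₂) = -0.282566-0.166177i ; Δ = -0.018179-0.030646i
  [+3]  conj(Y_{7,3})(Ω₁) = +0.257042+0.242190i ; Y_{7,3}(Ω₂) = +0.007552-0.007372i ; Δ = +0.003726-0.000066i
  [+4]  conj(Y_{7,4})(Ω₁) = +0.026715+0.042304i ; Y_{7,4}(Ω₂) = -0.168790-0.303497i ; Δ = +0.008330-0.015248i
  [+5]  conj(Y_{7,5})(Ω₁) = -0.109002-0.338686i ; Y_{7,5}(Ω₂) = +0.113512-0.027988i ; Δ = -0.021852-0.035394i
  [+6]  conj(Y_{7,6})(Ω₁) = -0.025043-0.420512i ; Y_{7,6}(Ω₂) = +0.008581-0.356420i ; Δ = -0.150094+0.005318i
  [+7]  conj(Y_{7,7})(Ω₁) = +0.041453-0.212784i ; Y_{7,7}(Ω₂) = +0.401725+0.119828i ; Δ = +0.042150-0.080513i
Accumulated sum -0.214642-0.000000i; after 4π/(2l+1) scaling, -0.179818-0.000000i ⇒ P_7 = -0.179818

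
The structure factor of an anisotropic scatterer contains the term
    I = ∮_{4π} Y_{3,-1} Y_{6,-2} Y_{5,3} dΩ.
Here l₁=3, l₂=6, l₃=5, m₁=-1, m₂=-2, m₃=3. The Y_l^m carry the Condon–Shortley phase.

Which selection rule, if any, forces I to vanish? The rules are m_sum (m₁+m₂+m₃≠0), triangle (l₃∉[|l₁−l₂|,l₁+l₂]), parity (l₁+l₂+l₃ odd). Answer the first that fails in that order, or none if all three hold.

none

Σmᵢ = 0  ✓
l₃∈[|l₁−l₂|,l₁+l₂]=[3,9], have l₃=5  ✓
Σlᵢ = 14 ⇒ even  ✓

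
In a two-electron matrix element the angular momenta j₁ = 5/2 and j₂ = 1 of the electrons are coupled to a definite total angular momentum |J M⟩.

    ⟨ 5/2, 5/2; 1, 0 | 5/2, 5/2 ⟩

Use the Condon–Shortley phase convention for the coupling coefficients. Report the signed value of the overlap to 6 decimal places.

+0.845154

triangle: 1!*4!*1!/7! = 24/5040
(j±m)!: 5!*0!*1!*1!*5!*0! = 14400
prefactor² = (2J+1)*Δ*N² = 2880/7
  k=0: +1/(0!*1!*0!*1!*4!*0!) = 1/24
Σ = 1/24  ⇒  CG² = 2880/7*(1/24)² = 5/7
CG = +√(5/7) = +0.845154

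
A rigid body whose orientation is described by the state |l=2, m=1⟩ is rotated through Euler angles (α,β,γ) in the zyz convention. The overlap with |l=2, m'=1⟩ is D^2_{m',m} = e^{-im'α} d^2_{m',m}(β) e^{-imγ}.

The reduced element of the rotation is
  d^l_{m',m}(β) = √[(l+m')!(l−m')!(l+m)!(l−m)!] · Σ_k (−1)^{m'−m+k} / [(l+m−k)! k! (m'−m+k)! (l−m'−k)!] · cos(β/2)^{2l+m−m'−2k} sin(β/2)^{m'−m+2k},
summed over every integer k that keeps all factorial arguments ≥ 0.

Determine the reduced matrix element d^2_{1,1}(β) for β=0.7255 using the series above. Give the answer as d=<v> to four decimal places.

d=0.4338

d^2_{1,1}(β=0.7255) via the finite sum:
With c≡cos(β/2)=0.934925 and s≡sin(β/2)=0.354847, N=[6·1·6·1]^{1/2}=6.000000
Admissible k: 0..1 (factorial args all ≥0)
  k=0: (−1)^0·6.0000/(6)·0.9349^4·0.3548^0 = +0.764023
  k=1: (−1)^1·6.0000/(2)·0.9349^2·0.3548^2 = -0.330184
d^2_{1,1}(0.7255) = +0.764023 -0.330184 = +0.433839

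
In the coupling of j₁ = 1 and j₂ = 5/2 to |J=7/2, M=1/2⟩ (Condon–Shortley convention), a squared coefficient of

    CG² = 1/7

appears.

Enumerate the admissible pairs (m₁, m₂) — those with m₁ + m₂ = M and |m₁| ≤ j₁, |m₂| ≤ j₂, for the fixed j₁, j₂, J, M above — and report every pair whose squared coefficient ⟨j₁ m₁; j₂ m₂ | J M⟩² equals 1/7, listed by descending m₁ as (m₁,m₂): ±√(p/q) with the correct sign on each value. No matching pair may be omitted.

Admissible pairs with m₁+m₂ = M = 1/2: (-1,3/2), (0,1/2), (1,-1/2)
  (m₁,m₂)=(1,-1/2): CG² = 2/7, CG = +√(2/7)
  (m₁,m₂)=(0,1/2): CG² = 4/7, CG = +√(4/7)
  (m₁,m₂)=(-1,3/2): CG² = 1/7, CG = +√(1/7)   ← matches the target
Pairs with CG² = 1/7: (-1,3/2): +√(1/7)

(-1,3/2): +√(1/7)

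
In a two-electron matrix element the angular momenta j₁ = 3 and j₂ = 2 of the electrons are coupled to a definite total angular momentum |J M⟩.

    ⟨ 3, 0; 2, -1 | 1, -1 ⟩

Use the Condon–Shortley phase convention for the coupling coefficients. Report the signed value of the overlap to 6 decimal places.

−√(3/35) = -0.292770

j₁+j₂−J=4  J+j₁−j₂=2  J−j₁+j₂=0  j₁+j₂+J+1=7
(j₁±m₁, j₂±m₂, J±M) = (3,3,1,3,0,2)
P² = 432/35
sum k=1..1:
  [1] −1/12 = -1/12
S = -1/12
C² = P²·S² = 3/35 ; C = -0.292770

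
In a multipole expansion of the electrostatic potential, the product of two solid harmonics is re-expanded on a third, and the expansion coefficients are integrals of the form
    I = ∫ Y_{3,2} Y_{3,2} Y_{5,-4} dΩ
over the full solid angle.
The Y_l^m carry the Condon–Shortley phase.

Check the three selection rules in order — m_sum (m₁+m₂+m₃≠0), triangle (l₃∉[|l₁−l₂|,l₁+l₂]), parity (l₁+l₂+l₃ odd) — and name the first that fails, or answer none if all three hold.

m₁+m₂+m₃ = 2 + 2 − 4 = 0  ✓
triangle: |3−3|=0 ≤ l₃=5 ≤ 3+3=6  ✓
parity: l₁+l₂+l₃ = 11 is odd  ✗

parity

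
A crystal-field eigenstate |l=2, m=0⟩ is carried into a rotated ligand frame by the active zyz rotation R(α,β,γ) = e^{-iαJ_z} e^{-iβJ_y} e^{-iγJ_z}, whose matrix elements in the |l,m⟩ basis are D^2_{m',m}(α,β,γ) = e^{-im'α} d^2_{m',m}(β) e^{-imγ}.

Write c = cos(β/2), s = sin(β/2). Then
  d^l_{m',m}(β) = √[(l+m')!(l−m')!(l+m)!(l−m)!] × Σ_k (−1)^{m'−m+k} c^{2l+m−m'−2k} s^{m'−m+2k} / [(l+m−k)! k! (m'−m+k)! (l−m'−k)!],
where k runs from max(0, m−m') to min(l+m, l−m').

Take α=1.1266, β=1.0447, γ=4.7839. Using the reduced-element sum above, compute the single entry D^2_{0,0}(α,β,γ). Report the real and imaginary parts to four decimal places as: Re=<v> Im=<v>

Re=-0.1218 Im=0.0000

D^2_{0,0}(1.1266,1.0447,4.7839) = e^{-i·0·1.1266}·d^2_{0,0}(1.0447)·e^{-i·0·4.7839}. Compute d first:
c=cos(1.044700/2)=0.866649, s=sin(1.044700/2)=0.498918; N=√[2·2·2·2]=4.000000
Admissible k: 0..2 (factorial args all ≥0)
  k=0: (−1)^0·4.0000/(4)·0.8666^4·0.4989^0 = +0.564122
  k=1: (−1)^1·4.0000/(1)·0.8666^2·0.4989^2 = -0.747834
  k=2: (−1)^2·4.0000/(4)·0.8666^0·0.4989^4 = +0.061961
d^2_{0,0}(1.0447) = +0.564122 -0.747834 +0.061961 = -0.121751
Phases: e^{-i·(0)·1.1266}=+1.000000+0.000000i, e^{-i·(0)·4.7839}=+1.000000+0.000000i ⇒ D=-0.121751+0.000000i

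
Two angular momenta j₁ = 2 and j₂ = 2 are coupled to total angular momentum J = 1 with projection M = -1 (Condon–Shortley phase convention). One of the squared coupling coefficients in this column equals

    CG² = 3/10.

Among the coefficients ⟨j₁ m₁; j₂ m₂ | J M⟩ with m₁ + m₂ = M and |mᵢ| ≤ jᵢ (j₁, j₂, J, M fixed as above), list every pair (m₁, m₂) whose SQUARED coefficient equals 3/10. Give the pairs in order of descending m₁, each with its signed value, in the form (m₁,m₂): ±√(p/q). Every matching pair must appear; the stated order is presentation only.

(0,-1): −√(3/10); (-1,0): +√(3/10)

Admissible pairs with m₁+m₂ = M = -1: (-2,1), (-1,0), (0,-1), (1,-2)
  (m₁,m₂)=(1,-2): CG² = 1/5, CG = +√(1/5)
  (m₁,m₂)=(0,-1): CG² = 3/10, CG = −√(3/10)   ← matches the target
  (m₁,m₂)=(-1,0): CG² = 3/10, CG = +√(3/10)   ← matches the target
  (m₁,m₂)=(-2,1): CG² = 1/5, CG = −√(1/5)
Pairs with CG² = 3/10: (0,-1): −√(3/10); (-1,0): +√(3/10)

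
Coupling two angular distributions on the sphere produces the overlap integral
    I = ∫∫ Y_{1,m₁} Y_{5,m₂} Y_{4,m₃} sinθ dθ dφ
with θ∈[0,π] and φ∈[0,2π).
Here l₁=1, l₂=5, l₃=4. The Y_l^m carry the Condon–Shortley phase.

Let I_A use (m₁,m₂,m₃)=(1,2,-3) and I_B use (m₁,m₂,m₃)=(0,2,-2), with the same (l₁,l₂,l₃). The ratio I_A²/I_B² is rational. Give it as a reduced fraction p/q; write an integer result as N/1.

l's match ⇒ only the (l;m) 3-j factors differ between A and B.
A: triangle coeff Δ(1,5,4) = 1/495; Σ_t [0,0]: t=0:+1/10080 = 1/10080; (3j)²=1/165 [(1 5 4; 1 2 -3)], sign=-1
B: triangle coeff Δ(1,5,4) = 1/495; Σ_t [1,1]: t=1:−1/1440 = -1/1440; (3j)²=7/165 [(1 5 4; 0 2 -2)], sign=-1
I_A²/I_B² = (1/165)/(7/165) = 1/7

1/7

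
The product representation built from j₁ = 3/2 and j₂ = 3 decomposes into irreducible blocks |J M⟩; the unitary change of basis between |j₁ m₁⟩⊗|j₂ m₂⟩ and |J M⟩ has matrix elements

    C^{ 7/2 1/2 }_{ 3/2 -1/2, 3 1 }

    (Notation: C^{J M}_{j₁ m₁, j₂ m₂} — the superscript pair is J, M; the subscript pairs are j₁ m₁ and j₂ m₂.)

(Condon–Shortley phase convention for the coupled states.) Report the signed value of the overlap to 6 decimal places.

√[8·1!2!5!/9! · 1!2!4!2!4!3!] = √(512/7)
  +(−1)^0/∏(0,1,2,4,0,1)! = 1/48  (running 1/48)
  +(−1)^1/∏(1,0,1,3,1,2)! = -1/12  (running -1/16)
⟨..|..⟩ = √(512/7)·(-1/16) = -0.534522

-0.534522  (= −√(2/7))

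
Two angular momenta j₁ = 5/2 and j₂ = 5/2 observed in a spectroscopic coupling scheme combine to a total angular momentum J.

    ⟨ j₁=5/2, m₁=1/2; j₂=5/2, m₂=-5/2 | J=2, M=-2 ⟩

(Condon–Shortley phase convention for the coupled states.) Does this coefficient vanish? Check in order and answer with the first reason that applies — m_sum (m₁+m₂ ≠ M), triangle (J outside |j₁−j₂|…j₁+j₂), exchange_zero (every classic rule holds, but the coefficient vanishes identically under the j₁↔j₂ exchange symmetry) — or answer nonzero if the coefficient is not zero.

m-sum: m₁+m₂ = 1/2+(-5/2) = -2, M = -2  ✓
triangle: |j₁−j₂| = 0 ≤ J = 2 ≤ j₁+j₂ = 5  ✓
exchange: j₁≠j₂ or m₁≠m₂ — the exchange symmetry imposes no constraint here
value check: CG = +√(5/28) = +0.422577 ≠ 0

nonzero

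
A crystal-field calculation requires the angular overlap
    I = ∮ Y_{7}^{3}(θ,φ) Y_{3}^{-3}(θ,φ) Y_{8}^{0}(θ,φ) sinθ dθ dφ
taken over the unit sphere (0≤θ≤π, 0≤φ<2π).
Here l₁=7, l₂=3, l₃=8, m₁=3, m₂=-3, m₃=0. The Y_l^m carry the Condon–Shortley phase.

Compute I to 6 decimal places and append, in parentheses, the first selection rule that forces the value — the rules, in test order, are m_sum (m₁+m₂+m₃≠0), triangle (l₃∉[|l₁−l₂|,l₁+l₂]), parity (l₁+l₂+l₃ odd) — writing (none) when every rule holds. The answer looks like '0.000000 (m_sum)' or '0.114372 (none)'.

Rules hold: Σm=0, L=18 even, 4≤8≤10.
N = 15·7·17 = 1785
Δ = 2!·12!·4!/19! = 1/5290740
Racah Σ t=0..2: t=0:+1/7257600 t=1:−1/2073600 t=2:+1/7257600 = -1/4838400
⇒ 3j(7 3 8; 0 0 0)² = 252/20995, sgn -1
Racah Σ t=0..0: t=0:+1/46448640 = 1/46448640
⇒ 3j(7 3 8; 3 -3 0)² = 75/8398, sgn +1
4πI² = N·(3j₀)²·(3jₘ)² = 198450/1037153
I = -1·√(0.191341/4π) = -0.12339547
No selection rule forces the value: the integral is nonzero (none).

-0.123395 (none)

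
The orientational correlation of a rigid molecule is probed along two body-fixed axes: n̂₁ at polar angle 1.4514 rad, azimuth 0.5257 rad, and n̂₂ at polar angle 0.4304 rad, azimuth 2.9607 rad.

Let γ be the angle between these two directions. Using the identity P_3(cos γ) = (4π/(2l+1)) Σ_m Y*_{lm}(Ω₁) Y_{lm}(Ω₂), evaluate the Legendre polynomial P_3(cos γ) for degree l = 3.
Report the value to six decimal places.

0.288126

Addition theorem: P_3(cos γ) = (4π/7) Σ_m Y*_{lm}(Ω₁) Y_{lm}(Ω₂), m = −3…3:
  m=-3: Y*=-0.00257 + 0.40837j  Y=-0.02595 - 0.01565j  product 0.00646 - 0.01056j
  m=-2: Y*=0.05956 + 0.10418j  Y=0.15122 + 0.05723j  product 0.00305 + 0.01916j
  m=-1: Y*=-0.25786 - 0.14960j  Y=-0.41511 - 0.07592j  product 0.09568 + 0.08168j
  m=+0: Y*=-0.13020 + 0.00000j  Y=0.38309 + 0.00000j  product -0.04988 + 0.00000j
  m=+1: Y*=0.25786 - 0.14960j  Y=0.41511 - 0.07592j  product 0.09568 - 0.08168j
  m=+2: Y*=0.05956 - 0.10418j  Y=0.15122 - 0.05723j  product 0.00305 - 0.01916j
  m=+3: Y*=0.00257 + 0.40837j  Y=0.02595 - 0.01565j  product 0.00646 + 0.01056j
Total Σ_m = 0.16050 + 0.00000j. Multiply by 1.795196: 0.28813 + 0.00000j. P_3(cos γ) = 0.288126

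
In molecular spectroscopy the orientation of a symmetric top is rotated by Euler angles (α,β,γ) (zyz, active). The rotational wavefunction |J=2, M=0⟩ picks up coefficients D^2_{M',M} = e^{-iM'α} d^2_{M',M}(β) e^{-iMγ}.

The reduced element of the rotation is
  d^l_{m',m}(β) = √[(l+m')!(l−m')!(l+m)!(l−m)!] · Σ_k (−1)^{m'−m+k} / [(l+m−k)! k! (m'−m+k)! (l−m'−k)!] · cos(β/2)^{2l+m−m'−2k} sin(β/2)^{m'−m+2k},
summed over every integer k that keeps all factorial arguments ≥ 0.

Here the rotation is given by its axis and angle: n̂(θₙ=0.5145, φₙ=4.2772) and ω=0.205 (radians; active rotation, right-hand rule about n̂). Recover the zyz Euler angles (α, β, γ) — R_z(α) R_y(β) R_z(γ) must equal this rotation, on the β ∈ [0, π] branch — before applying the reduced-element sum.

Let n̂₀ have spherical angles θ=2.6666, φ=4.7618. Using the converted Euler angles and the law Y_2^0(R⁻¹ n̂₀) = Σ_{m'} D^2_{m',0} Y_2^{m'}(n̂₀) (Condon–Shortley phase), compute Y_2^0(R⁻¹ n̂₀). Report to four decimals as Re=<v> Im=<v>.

Axis–angle → zyz. n̂ = (sinθₙcosφₙ, sinθₙsinφₙ, cosθₙ) = (-0.207460, -0.446231, +0.870539), ω = 0.2050.
R = I cosω + sinω [n̂]ₓ + (1−cosω) n̂n̂ᵀ gives
  R = [+0.979962, -0.175275, -0.094620; +0.179152, +0.983230, +0.034098; +0.087056, -0.050366, +0.994929]
β = atan2(√(R₁₃²+R₂₃²), R₃₃) = 0.100746; α = atan2(R₂₃, R₁₃) mod 2π = 2.795710; γ = atan2(R₃₂, −R₃₁) mod 2π = 3.666087
Need the full column D^2_{m',0} for m'=−2..2 at α=2.7957, β=0.1007, γ=3.6661.
cos(β/2)=0.998732, sin(β/2)=0.050352
d^2_{-2,0}: single k=2 term ⇒ +0.006194;  D = +0.004771-0.003951i
d^2_{-1,0}: k∈[1..2] ⇒ +0.122868 -0.000312 = +0.122556;  D = -0.115297+0.041550i
d^2_{0,0}: k∈[0..2] ⇒ +0.994936 -0.010116 +0.000006 = +0.984827;  D = +0.984827+0.000000i
d^2_{1,0}: k∈[0..1] ⇒ -0.122868 +0.000312 = -0.122556;  D = +0.115297+0.041550i
d^2_{2,0}: single k=0 term ⇒ +0.006194;  D = +0.004771+0.003951i
Y_2^{m'}(θ=2.6666,φ=4.7618) and Σ D·Y over m':
  (+0.0048-0.0040i)·(-0.0804+0.0080i)  (-0.1153+0.0415i)·(-0.0155-0.3138i)  (+0.9848+0.0000i)·(+0.4329+0.0000i)  (+0.1153+0.0415i)·(+0.0155-0.3138i)  (+0.0048+0.0040i)·(-0.0804-0.0080i)
Y_2^0(R⁻¹ n̂) = +0.455272+0.000000i

Re=0.4553 Im=0.0000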